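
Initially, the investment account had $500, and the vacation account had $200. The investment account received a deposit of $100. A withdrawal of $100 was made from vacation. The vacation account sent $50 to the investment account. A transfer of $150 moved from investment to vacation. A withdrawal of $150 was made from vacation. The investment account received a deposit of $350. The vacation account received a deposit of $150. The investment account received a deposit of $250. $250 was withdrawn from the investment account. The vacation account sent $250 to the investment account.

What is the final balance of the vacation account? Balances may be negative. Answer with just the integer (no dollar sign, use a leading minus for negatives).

Answer: -50

Derivation:
Tracking account balances step by step:
Start: investment=500, vacation=200
Event 1 (deposit 100 to investment): investment: 500 + 100 = 600. Balances: investment=600, vacation=200
Event 2 (withdraw 100 from vacation): vacation: 200 - 100 = 100. Balances: investment=600, vacation=100
Event 3 (transfer 50 vacation -> investment): vacation: 100 - 50 = 50, investment: 600 + 50 = 650. Balances: investment=650, vacation=50
Event 4 (transfer 150 investment -> vacation): investment: 650 - 150 = 500, vacation: 50 + 150 = 200. Balances: investment=500, vacation=200
Event 5 (withdraw 150 from vacation): vacation: 200 - 150 = 50. Balances: investment=500, vacation=50
Event 6 (deposit 350 to investment): investment: 500 + 350 = 850. Balances: investment=850, vacation=50
Event 7 (deposit 150 to vacation): vacation: 50 + 150 = 200. Balances: investment=850, vacation=200
Event 8 (deposit 250 to investment): investment: 850 + 250 = 1100. Balances: investment=1100, vacation=200
Event 9 (withdraw 250 from investment): investment: 1100 - 250 = 850. Balances: investment=850, vacation=200
Event 10 (transfer 250 vacation -> investment): vacation: 200 - 250 = -50, investment: 850 + 250 = 1100. Balances: investment=1100, vacation=-50

Final balance of vacation: -50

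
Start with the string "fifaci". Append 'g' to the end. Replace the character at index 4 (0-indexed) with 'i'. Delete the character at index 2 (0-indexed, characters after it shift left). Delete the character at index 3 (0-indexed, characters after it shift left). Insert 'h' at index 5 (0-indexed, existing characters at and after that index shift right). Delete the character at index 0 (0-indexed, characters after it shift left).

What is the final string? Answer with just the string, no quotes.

Answer: iaigh

Derivation:
Applying each edit step by step:
Start: "fifaci"
Op 1 (append 'g'): "fifaci" -> "fifacig"
Op 2 (replace idx 4: 'c' -> 'i'): "fifacig" -> "fifaiig"
Op 3 (delete idx 2 = 'f'): "fifaiig" -> "fiaiig"
Op 4 (delete idx 3 = 'i'): "fiaiig" -> "fiaig"
Op 5 (insert 'h' at idx 5): "fiaig" -> "fiaigh"
Op 6 (delete idx 0 = 'f'): "fiaigh" -> "iaigh"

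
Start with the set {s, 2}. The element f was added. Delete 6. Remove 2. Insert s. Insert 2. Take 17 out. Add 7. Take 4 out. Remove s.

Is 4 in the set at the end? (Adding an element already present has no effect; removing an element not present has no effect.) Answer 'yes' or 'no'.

Tracking the set through each operation:
Start: {2, s}
Event 1 (add f): added. Set: {2, f, s}
Event 2 (remove 6): not present, no change. Set: {2, f, s}
Event 3 (remove 2): removed. Set: {f, s}
Event 4 (add s): already present, no change. Set: {f, s}
Event 5 (add 2): added. Set: {2, f, s}
Event 6 (remove 17): not present, no change. Set: {2, f, s}
Event 7 (add 7): added. Set: {2, 7, f, s}
Event 8 (remove 4): not present, no change. Set: {2, 7, f, s}
Event 9 (remove s): removed. Set: {2, 7, f}

Final set: {2, 7, f} (size 3)
4 is NOT in the final set.

Answer: no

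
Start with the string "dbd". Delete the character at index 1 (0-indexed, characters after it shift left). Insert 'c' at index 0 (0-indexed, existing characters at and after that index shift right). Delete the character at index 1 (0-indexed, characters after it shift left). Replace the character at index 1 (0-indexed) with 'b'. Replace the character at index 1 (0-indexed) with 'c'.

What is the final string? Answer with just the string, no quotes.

Answer: cc

Derivation:
Applying each edit step by step:
Start: "dbd"
Op 1 (delete idx 1 = 'b'): "dbd" -> "dd"
Op 2 (insert 'c' at idx 0): "dd" -> "cdd"
Op 3 (delete idx 1 = 'd'): "cdd" -> "cd"
Op 4 (replace idx 1: 'd' -> 'b'): "cd" -> "cb"
Op 5 (replace idx 1: 'b' -> 'c'): "cb" -> "cc"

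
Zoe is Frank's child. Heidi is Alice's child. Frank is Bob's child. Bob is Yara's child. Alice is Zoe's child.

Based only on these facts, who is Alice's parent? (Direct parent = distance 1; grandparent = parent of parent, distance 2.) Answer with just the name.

Reconstructing the parent chain from the given facts:
  Yara -> Bob -> Frank -> Zoe -> Alice -> Heidi
(each arrow means 'parent of the next')
Positions in the chain (0 = top):
  position of Yara: 0
  position of Bob: 1
  position of Frank: 2
  position of Zoe: 3
  position of Alice: 4
  position of Heidi: 5

Alice is at position 4; the parent is 1 step up the chain, i.e. position 3: Zoe.

Answer: Zoe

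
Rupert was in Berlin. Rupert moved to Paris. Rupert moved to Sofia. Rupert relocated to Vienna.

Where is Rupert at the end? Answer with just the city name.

Tracking Rupert's location:
Start: Rupert is in Berlin.
After move 1: Berlin -> Paris. Rupert is in Paris.
After move 2: Paris -> Sofia. Rupert is in Sofia.
After move 3: Sofia -> Vienna. Rupert is in Vienna.

Answer: Vienna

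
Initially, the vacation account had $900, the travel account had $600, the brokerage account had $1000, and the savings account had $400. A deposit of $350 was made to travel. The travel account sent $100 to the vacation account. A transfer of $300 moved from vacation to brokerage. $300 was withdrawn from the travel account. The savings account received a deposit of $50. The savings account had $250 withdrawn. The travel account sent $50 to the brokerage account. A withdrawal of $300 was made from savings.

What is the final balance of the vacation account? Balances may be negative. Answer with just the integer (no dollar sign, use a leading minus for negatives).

Tracking account balances step by step:
Start: vacation=900, travel=600, brokerage=1000, savings=400
Event 1 (deposit 350 to travel): travel: 600 + 350 = 950. Balances: vacation=900, travel=950, brokerage=1000, savings=400
Event 2 (transfer 100 travel -> vacation): travel: 950 - 100 = 850, vacation: 900 + 100 = 1000. Balances: vacation=1000, travel=850, brokerage=1000, savings=400
Event 3 (transfer 300 vacation -> brokerage): vacation: 1000 - 300 = 700, brokerage: 1000 + 300 = 1300. Balances: vacation=700, travel=850, brokerage=1300, savings=400
Event 4 (withdraw 300 from travel): travel: 850 - 300 = 550. Balances: vacation=700, travel=550, brokerage=1300, savings=400
Event 5 (deposit 50 to savings): savings: 400 + 50 = 450. Balances: vacation=700, travel=550, brokerage=1300, savings=450
Event 6 (withdraw 250 from savings): savings: 450 - 250 = 200. Balances: vacation=700, travel=550, brokerage=1300, savings=200
Event 7 (transfer 50 travel -> brokerage): travel: 550 - 50 = 500, brokerage: 1300 + 50 = 1350. Balances: vacation=700, travel=500, brokerage=1350, savings=200
Event 8 (withdraw 300 from savings): savings: 200 - 300 = -100. Balances: vacation=700, travel=500, brokerage=1350, savings=-100

Final balance of vacation: 700

Answer: 700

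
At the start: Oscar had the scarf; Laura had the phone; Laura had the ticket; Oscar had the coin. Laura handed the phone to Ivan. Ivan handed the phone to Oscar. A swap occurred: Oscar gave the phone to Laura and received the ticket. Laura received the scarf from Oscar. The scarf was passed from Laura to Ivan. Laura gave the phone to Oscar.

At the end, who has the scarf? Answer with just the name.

Tracking all object holders:
Start: scarf:Oscar, phone:Laura, ticket:Laura, coin:Oscar
Event 1 (give phone: Laura -> Ivan). State: scarf:Oscar, phone:Ivan, ticket:Laura, coin:Oscar
Event 2 (give phone: Ivan -> Oscar). State: scarf:Oscar, phone:Oscar, ticket:Laura, coin:Oscar
Event 3 (swap phone<->ticket: now phone:Laura, ticket:Oscar). State: scarf:Oscar, phone:Laura, ticket:Oscar, coin:Oscar
Event 4 (give scarf: Oscar -> Laura). State: scarf:Laura, phone:Laura, ticket:Oscar, coin:Oscar
Event 5 (give scarf: Laura -> Ivan). State: scarf:Ivan, phone:Laura, ticket:Oscar, coin:Oscar
Event 6 (give phone: Laura -> Oscar). State: scarf:Ivan, phone:Oscar, ticket:Oscar, coin:Oscar

Final state: scarf:Ivan, phone:Oscar, ticket:Oscar, coin:Oscar
The scarf is held by Ivan.

Answer: Ivan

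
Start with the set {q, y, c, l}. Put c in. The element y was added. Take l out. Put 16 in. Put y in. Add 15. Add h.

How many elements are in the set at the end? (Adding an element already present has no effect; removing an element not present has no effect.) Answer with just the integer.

Tracking the set through each operation:
Start: {c, l, q, y}
Event 1 (add c): already present, no change. Set: {c, l, q, y}
Event 2 (add y): already present, no change. Set: {c, l, q, y}
Event 3 (remove l): removed. Set: {c, q, y}
Event 4 (add 16): added. Set: {16, c, q, y}
Event 5 (add y): already present, no change. Set: {16, c, q, y}
Event 6 (add 15): added. Set: {15, 16, c, q, y}
Event 7 (add h): added. Set: {15, 16, c, h, q, y}

Final set: {15, 16, c, h, q, y} (size 6)

Answer: 6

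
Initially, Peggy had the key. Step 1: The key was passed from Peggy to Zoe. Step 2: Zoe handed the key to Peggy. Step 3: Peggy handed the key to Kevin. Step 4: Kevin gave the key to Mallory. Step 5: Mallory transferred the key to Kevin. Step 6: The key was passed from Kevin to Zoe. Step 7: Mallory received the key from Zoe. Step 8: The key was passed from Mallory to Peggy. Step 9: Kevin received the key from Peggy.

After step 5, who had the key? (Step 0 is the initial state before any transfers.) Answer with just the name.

Answer: Kevin

Derivation:
Tracking the key holder through step 5:
After step 0 (start): Peggy
After step 1: Zoe
After step 2: Peggy
After step 3: Kevin
After step 4: Mallory
After step 5: Kevin

At step 5, the holder is Kevin.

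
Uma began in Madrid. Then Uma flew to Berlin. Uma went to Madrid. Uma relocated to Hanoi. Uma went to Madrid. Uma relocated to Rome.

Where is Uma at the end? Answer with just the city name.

Answer: Rome

Derivation:
Tracking Uma's location:
Start: Uma is in Madrid.
After move 1: Madrid -> Berlin. Uma is in Berlin.
After move 2: Berlin -> Madrid. Uma is in Madrid.
After move 3: Madrid -> Hanoi. Uma is in Hanoi.
After move 4: Hanoi -> Madrid. Uma is in Madrid.
After move 5: Madrid -> Rome. Uma is in Rome.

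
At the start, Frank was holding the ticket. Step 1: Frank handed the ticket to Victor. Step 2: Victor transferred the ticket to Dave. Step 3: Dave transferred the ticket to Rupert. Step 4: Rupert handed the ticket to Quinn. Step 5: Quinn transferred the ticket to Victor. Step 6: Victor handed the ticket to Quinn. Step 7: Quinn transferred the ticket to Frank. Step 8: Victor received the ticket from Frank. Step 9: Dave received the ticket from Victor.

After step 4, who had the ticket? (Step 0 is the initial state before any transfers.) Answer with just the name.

Tracking the ticket holder through step 4:
After step 0 (start): Frank
After step 1: Victor
After step 2: Dave
After step 3: Rupert
After step 4: Quinn

At step 4, the holder is Quinn.

Answer: Quinn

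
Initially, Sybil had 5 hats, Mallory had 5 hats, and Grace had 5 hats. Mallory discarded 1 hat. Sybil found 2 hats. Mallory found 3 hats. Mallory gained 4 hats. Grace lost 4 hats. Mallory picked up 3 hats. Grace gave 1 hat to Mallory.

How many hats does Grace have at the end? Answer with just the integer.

Tracking counts step by step:
Start: Sybil=5, Mallory=5, Grace=5
Event 1 (Mallory -1): Mallory: 5 -> 4. State: Sybil=5, Mallory=4, Grace=5
Event 2 (Sybil +2): Sybil: 5 -> 7. State: Sybil=7, Mallory=4, Grace=5
Event 3 (Mallory +3): Mallory: 4 -> 7. State: Sybil=7, Mallory=7, Grace=5
Event 4 (Mallory +4): Mallory: 7 -> 11. State: Sybil=7, Mallory=11, Grace=5
Event 5 (Grace -4): Grace: 5 -> 1. State: Sybil=7, Mallory=11, Grace=1
Event 6 (Mallory +3): Mallory: 11 -> 14. State: Sybil=7, Mallory=14, Grace=1
Event 7 (Grace -> Mallory, 1): Grace: 1 -> 0, Mallory: 14 -> 15. State: Sybil=7, Mallory=15, Grace=0

Grace's final count: 0

Answer: 0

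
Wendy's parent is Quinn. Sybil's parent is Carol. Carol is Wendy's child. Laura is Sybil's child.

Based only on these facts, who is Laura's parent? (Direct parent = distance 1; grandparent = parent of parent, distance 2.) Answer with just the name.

Reconstructing the parent chain from the given facts:
  Quinn -> Wendy -> Carol -> Sybil -> Laura
(each arrow means 'parent of the next')
Positions in the chain (0 = top):
  position of Quinn: 0
  position of Wendy: 1
  position of Carol: 2
  position of Sybil: 3
  position of Laura: 4

Laura is at position 4; the parent is 1 step up the chain, i.e. position 3: Sybil.

Answer: Sybil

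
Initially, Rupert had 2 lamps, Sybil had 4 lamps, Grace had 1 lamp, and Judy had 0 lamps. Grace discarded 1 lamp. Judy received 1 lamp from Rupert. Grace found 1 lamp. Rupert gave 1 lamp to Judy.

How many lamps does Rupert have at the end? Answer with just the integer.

Tracking counts step by step:
Start: Rupert=2, Sybil=4, Grace=1, Judy=0
Event 1 (Grace -1): Grace: 1 -> 0. State: Rupert=2, Sybil=4, Grace=0, Judy=0
Event 2 (Rupert -> Judy, 1): Rupert: 2 -> 1, Judy: 0 -> 1. State: Rupert=1, Sybil=4, Grace=0, Judy=1
Event 3 (Grace +1): Grace: 0 -> 1. State: Rupert=1, Sybil=4, Grace=1, Judy=1
Event 4 (Rupert -> Judy, 1): Rupert: 1 -> 0, Judy: 1 -> 2. State: Rupert=0, Sybil=4, Grace=1, Judy=2

Rupert's final count: 0

Answer: 0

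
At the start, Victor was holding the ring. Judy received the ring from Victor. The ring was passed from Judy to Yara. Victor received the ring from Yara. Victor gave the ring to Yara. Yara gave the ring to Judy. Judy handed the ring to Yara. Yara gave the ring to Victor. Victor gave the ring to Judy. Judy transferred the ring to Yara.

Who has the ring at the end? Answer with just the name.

Tracking the ring through each event:
Start: Victor has the ring.
After event 1: Judy has the ring.
After event 2: Yara has the ring.
After event 3: Victor has the ring.
After event 4: Yara has the ring.
After event 5: Judy has the ring.
After event 6: Yara has the ring.
After event 7: Victor has the ring.
After event 8: Judy has the ring.
After event 9: Yara has the ring.

Answer: Yara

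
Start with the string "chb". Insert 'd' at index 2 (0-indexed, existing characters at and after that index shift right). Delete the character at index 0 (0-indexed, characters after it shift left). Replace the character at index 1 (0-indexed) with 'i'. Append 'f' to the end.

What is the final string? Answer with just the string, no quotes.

Answer: hibf

Derivation:
Applying each edit step by step:
Start: "chb"
Op 1 (insert 'd' at idx 2): "chb" -> "chdb"
Op 2 (delete idx 0 = 'c'): "chdb" -> "hdb"
Op 3 (replace idx 1: 'd' -> 'i'): "hdb" -> "hib"
Op 4 (append 'f'): "hib" -> "hibf"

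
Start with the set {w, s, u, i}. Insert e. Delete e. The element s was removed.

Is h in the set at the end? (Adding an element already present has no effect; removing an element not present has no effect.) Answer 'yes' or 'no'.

Answer: no

Derivation:
Tracking the set through each operation:
Start: {i, s, u, w}
Event 1 (add e): added. Set: {e, i, s, u, w}
Event 2 (remove e): removed. Set: {i, s, u, w}
Event 3 (remove s): removed. Set: {i, u, w}

Final set: {i, u, w} (size 3)
h is NOT in the final set.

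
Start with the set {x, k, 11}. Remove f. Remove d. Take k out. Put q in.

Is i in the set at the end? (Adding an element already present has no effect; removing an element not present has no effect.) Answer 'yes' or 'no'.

Answer: no

Derivation:
Tracking the set through each operation:
Start: {11, k, x}
Event 1 (remove f): not present, no change. Set: {11, k, x}
Event 2 (remove d): not present, no change. Set: {11, k, x}
Event 3 (remove k): removed. Set: {11, x}
Event 4 (add q): added. Set: {11, q, x}

Final set: {11, q, x} (size 3)
i is NOT in the final set.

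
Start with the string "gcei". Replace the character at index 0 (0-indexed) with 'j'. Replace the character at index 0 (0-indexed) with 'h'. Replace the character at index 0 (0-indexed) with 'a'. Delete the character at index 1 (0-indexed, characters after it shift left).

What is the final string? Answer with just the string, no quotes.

Applying each edit step by step:
Start: "gcei"
Op 1 (replace idx 0: 'g' -> 'j'): "gcei" -> "jcei"
Op 2 (replace idx 0: 'j' -> 'h'): "jcei" -> "hcei"
Op 3 (replace idx 0: 'h' -> 'a'): "hcei" -> "acei"
Op 4 (delete idx 1 = 'c'): "acei" -> "aei"

Answer: aei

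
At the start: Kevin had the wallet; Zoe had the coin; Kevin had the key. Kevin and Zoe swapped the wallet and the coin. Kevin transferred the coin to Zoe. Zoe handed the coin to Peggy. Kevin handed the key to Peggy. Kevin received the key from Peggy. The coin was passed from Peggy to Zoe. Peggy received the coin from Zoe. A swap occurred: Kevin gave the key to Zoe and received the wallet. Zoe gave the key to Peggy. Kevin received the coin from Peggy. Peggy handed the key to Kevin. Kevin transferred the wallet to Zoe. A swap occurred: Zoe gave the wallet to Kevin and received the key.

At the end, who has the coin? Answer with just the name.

Tracking all object holders:
Start: wallet:Kevin, coin:Zoe, key:Kevin
Event 1 (swap wallet<->coin: now wallet:Zoe, coin:Kevin). State: wallet:Zoe, coin:Kevin, key:Kevin
Event 2 (give coin: Kevin -> Zoe). State: wallet:Zoe, coin:Zoe, key:Kevin
Event 3 (give coin: Zoe -> Peggy). State: wallet:Zoe, coin:Peggy, key:Kevin
Event 4 (give key: Kevin -> Peggy). State: wallet:Zoe, coin:Peggy, key:Peggy
Event 5 (give key: Peggy -> Kevin). State: wallet:Zoe, coin:Peggy, key:Kevin
Event 6 (give coin: Peggy -> Zoe). State: wallet:Zoe, coin:Zoe, key:Kevin
Event 7 (give coin: Zoe -> Peggy). State: wallet:Zoe, coin:Peggy, key:Kevin
Event 8 (swap key<->wallet: now key:Zoe, wallet:Kevin). State: wallet:Kevin, coin:Peggy, key:Zoe
Event 9 (give key: Zoe -> Peggy). State: wallet:Kevin, coin:Peggy, key:Peggy
Event 10 (give coin: Peggy -> Kevin). State: wallet:Kevin, coin:Kevin, key:Peggy
Event 11 (give key: Peggy -> Kevin). State: wallet:Kevin, coin:Kevin, key:Kevin
Event 12 (give wallet: Kevin -> Zoe). State: wallet:Zoe, coin:Kevin, key:Kevin
Event 13 (swap wallet<->key: now wallet:Kevin, key:Zoe). State: wallet:Kevin, coin:Kevin, key:Zoe

Final state: wallet:Kevin, coin:Kevin, key:Zoe
The coin is held by Kevin.

Answer: Kevin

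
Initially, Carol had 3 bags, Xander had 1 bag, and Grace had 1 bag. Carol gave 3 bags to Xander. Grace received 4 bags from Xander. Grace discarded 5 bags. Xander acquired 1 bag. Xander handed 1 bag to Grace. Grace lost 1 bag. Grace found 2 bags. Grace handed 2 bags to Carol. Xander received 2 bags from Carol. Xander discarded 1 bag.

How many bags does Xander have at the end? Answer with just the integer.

Tracking counts step by step:
Start: Carol=3, Xander=1, Grace=1
Event 1 (Carol -> Xander, 3): Carol: 3 -> 0, Xander: 1 -> 4. State: Carol=0, Xander=4, Grace=1
Event 2 (Xander -> Grace, 4): Xander: 4 -> 0, Grace: 1 -> 5. State: Carol=0, Xander=0, Grace=5
Event 3 (Grace -5): Grace: 5 -> 0. State: Carol=0, Xander=0, Grace=0
Event 4 (Xander +1): Xander: 0 -> 1. State: Carol=0, Xander=1, Grace=0
Event 5 (Xander -> Grace, 1): Xander: 1 -> 0, Grace: 0 -> 1. State: Carol=0, Xander=0, Grace=1
Event 6 (Grace -1): Grace: 1 -> 0. State: Carol=0, Xander=0, Grace=0
Event 7 (Grace +2): Grace: 0 -> 2. State: Carol=0, Xander=0, Grace=2
Event 8 (Grace -> Carol, 2): Grace: 2 -> 0, Carol: 0 -> 2. State: Carol=2, Xander=0, Grace=0
Event 9 (Carol -> Xander, 2): Carol: 2 -> 0, Xander: 0 -> 2. State: Carol=0, Xander=2, Grace=0
Event 10 (Xander -1): Xander: 2 -> 1. State: Carol=0, Xander=1, Grace=0

Xander's final count: 1

Answer: 1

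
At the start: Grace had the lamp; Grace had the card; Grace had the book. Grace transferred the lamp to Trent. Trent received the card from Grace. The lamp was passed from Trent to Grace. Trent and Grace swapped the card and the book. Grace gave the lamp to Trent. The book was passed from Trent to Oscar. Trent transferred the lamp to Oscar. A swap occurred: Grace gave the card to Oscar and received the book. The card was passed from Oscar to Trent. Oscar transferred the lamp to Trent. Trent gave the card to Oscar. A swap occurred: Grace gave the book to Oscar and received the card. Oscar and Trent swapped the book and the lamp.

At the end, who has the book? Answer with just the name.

Tracking all object holders:
Start: lamp:Grace, card:Grace, book:Grace
Event 1 (give lamp: Grace -> Trent). State: lamp:Trent, card:Grace, book:Grace
Event 2 (give card: Grace -> Trent). State: lamp:Trent, card:Trent, book:Grace
Event 3 (give lamp: Trent -> Grace). State: lamp:Grace, card:Trent, book:Grace
Event 4 (swap card<->book: now card:Grace, book:Trent). State: lamp:Grace, card:Grace, book:Trent
Event 5 (give lamp: Grace -> Trent). State: lamp:Trent, card:Grace, book:Trent
Event 6 (give book: Trent -> Oscar). State: lamp:Trent, card:Grace, book:Oscar
Event 7 (give lamp: Trent -> Oscar). State: lamp:Oscar, card:Grace, book:Oscar
Event 8 (swap card<->book: now card:Oscar, book:Grace). State: lamp:Oscar, card:Oscar, book:Grace
Event 9 (give card: Oscar -> Trent). State: lamp:Oscar, card:Trent, book:Grace
Event 10 (give lamp: Oscar -> Trent). State: lamp:Trent, card:Trent, book:Grace
Event 11 (give card: Trent -> Oscar). State: lamp:Trent, card:Oscar, book:Grace
Event 12 (swap book<->card: now book:Oscar, card:Grace). State: lamp:Trent, card:Grace, book:Oscar
Event 13 (swap book<->lamp: now book:Trent, lamp:Oscar). State: lamp:Oscar, card:Grace, book:Trent

Final state: lamp:Oscar, card:Grace, book:Trent
The book is held by Trent.

Answer: Trent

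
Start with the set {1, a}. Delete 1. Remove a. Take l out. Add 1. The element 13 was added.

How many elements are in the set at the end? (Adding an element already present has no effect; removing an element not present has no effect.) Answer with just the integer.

Tracking the set through each operation:
Start: {1, a}
Event 1 (remove 1): removed. Set: {a}
Event 2 (remove a): removed. Set: {}
Event 3 (remove l): not present, no change. Set: {}
Event 4 (add 1): added. Set: {1}
Event 5 (add 13): added. Set: {1, 13}

Final set: {1, 13} (size 2)

Answer: 2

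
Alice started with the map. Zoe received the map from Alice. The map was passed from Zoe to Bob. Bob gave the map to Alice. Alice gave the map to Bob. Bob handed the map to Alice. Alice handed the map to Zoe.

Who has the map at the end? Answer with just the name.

Tracking the map through each event:
Start: Alice has the map.
After event 1: Zoe has the map.
After event 2: Bob has the map.
After event 3: Alice has the map.
After event 4: Bob has the map.
After event 5: Alice has the map.
After event 6: Zoe has the map.

Answer: Zoe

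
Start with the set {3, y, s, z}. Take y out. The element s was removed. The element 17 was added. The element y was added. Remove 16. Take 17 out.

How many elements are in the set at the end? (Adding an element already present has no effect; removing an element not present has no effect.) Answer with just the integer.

Tracking the set through each operation:
Start: {3, s, y, z}
Event 1 (remove y): removed. Set: {3, s, z}
Event 2 (remove s): removed. Set: {3, z}
Event 3 (add 17): added. Set: {17, 3, z}
Event 4 (add y): added. Set: {17, 3, y, z}
Event 5 (remove 16): not present, no change. Set: {17, 3, y, z}
Event 6 (remove 17): removed. Set: {3, y, z}

Final set: {3, y, z} (size 3)

Answer: 3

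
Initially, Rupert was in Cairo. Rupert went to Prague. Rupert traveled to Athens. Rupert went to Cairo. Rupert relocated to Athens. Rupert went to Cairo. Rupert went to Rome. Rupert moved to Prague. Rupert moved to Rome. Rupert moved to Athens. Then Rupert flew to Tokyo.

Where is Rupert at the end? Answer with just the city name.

Tracking Rupert's location:
Start: Rupert is in Cairo.
After move 1: Cairo -> Prague. Rupert is in Prague.
After move 2: Prague -> Athens. Rupert is in Athens.
After move 3: Athens -> Cairo. Rupert is in Cairo.
After move 4: Cairo -> Athens. Rupert is in Athens.
After move 5: Athens -> Cairo. Rupert is in Cairo.
After move 6: Cairo -> Rome. Rupert is in Rome.
After move 7: Rome -> Prague. Rupert is in Prague.
After move 8: Prague -> Rome. Rupert is in Rome.
After move 9: Rome -> Athens. Rupert is in Athens.
After move 10: Athens -> Tokyo. Rupert is in Tokyo.

Answer: Tokyo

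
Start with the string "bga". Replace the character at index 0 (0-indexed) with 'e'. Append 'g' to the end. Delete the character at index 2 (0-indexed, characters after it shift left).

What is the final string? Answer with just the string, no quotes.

Applying each edit step by step:
Start: "bga"
Op 1 (replace idx 0: 'b' -> 'e'): "bga" -> "ega"
Op 2 (append 'g'): "ega" -> "egag"
Op 3 (delete idx 2 = 'a'): "egag" -> "egg"

Answer: egg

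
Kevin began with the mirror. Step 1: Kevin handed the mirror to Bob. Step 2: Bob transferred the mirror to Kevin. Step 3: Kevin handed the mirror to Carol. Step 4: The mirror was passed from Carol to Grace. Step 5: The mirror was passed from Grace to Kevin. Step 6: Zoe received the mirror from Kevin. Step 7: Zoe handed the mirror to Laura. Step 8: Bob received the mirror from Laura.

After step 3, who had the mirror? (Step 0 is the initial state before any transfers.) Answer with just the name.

Tracking the mirror holder through step 3:
After step 0 (start): Kevin
After step 1: Bob
After step 2: Kevin
After step 3: Carol

At step 3, the holder is Carol.

Answer: Carol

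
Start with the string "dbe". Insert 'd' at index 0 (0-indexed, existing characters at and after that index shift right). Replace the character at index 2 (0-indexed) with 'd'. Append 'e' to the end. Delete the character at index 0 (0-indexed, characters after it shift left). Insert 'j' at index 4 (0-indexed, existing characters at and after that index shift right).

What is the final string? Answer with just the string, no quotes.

Answer: ddeej

Derivation:
Applying each edit step by step:
Start: "dbe"
Op 1 (insert 'd' at idx 0): "dbe" -> "ddbe"
Op 2 (replace idx 2: 'b' -> 'd'): "ddbe" -> "ddde"
Op 3 (append 'e'): "ddde" -> "dddee"
Op 4 (delete idx 0 = 'd'): "dddee" -> "ddee"
Op 5 (insert 'j' at idx 4): "ddee" -> "ddeej"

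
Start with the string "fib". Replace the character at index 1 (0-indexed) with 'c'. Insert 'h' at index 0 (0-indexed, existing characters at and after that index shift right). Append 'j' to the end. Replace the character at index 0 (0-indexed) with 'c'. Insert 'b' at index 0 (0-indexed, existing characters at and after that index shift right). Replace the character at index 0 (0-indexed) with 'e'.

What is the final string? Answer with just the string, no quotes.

Answer: ecfcbj

Derivation:
Applying each edit step by step:
Start: "fib"
Op 1 (replace idx 1: 'i' -> 'c'): "fib" -> "fcb"
Op 2 (insert 'h' at idx 0): "fcb" -> "hfcb"
Op 3 (append 'j'): "hfcb" -> "hfcbj"
Op 4 (replace idx 0: 'h' -> 'c'): "hfcbj" -> "cfcbj"
Op 5 (insert 'b' at idx 0): "cfcbj" -> "bcfcbj"
Op 6 (replace idx 0: 'b' -> 'e'): "bcfcbj" -> "ecfcbj"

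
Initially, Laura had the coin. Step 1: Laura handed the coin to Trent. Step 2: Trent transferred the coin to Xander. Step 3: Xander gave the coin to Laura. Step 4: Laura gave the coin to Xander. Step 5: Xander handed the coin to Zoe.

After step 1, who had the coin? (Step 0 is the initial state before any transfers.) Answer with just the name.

Tracking the coin holder through step 1:
After step 0 (start): Laura
After step 1: Trent

At step 1, the holder is Trent.

Answer: Trent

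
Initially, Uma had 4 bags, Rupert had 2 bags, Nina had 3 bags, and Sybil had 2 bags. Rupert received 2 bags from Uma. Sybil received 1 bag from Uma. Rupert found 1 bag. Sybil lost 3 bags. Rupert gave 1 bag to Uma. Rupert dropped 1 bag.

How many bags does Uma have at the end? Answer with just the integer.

Answer: 2

Derivation:
Tracking counts step by step:
Start: Uma=4, Rupert=2, Nina=3, Sybil=2
Event 1 (Uma -> Rupert, 2): Uma: 4 -> 2, Rupert: 2 -> 4. State: Uma=2, Rupert=4, Nina=3, Sybil=2
Event 2 (Uma -> Sybil, 1): Uma: 2 -> 1, Sybil: 2 -> 3. State: Uma=1, Rupert=4, Nina=3, Sybil=3
Event 3 (Rupert +1): Rupert: 4 -> 5. State: Uma=1, Rupert=5, Nina=3, Sybil=3
Event 4 (Sybil -3): Sybil: 3 -> 0. State: Uma=1, Rupert=5, Nina=3, Sybil=0
Event 5 (Rupert -> Uma, 1): Rupert: 5 -> 4, Uma: 1 -> 2. State: Uma=2, Rupert=4, Nina=3, Sybil=0
Event 6 (Rupert -1): Rupert: 4 -> 3. State: Uma=2, Rupert=3, Nina=3, Sybil=0

Uma's final count: 2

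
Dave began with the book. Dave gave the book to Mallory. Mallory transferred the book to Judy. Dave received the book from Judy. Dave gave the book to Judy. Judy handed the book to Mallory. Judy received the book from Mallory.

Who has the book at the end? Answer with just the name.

Tracking the book through each event:
Start: Dave has the book.
After event 1: Mallory has the book.
After event 2: Judy has the book.
After event 3: Dave has the book.
After event 4: Judy has the book.
After event 5: Mallory has the book.
After event 6: Judy has the book.

Answer: Judy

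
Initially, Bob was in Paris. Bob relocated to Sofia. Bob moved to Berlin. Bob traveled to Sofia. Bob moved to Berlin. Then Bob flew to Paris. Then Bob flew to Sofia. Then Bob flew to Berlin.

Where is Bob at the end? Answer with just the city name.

Answer: Berlin

Derivation:
Tracking Bob's location:
Start: Bob is in Paris.
After move 1: Paris -> Sofia. Bob is in Sofia.
After move 2: Sofia -> Berlin. Bob is in Berlin.
After move 3: Berlin -> Sofia. Bob is in Sofia.
After move 4: Sofia -> Berlin. Bob is in Berlin.
After move 5: Berlin -> Paris. Bob is in Paris.
After move 6: Paris -> Sofia. Bob is in Sofia.
After move 7: Sofia -> Berlin. Bob is in Berlin.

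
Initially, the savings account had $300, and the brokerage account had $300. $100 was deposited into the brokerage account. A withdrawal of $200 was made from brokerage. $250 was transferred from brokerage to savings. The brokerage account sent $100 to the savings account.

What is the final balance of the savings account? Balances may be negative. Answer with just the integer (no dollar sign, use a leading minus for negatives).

Tracking account balances step by step:
Start: savings=300, brokerage=300
Event 1 (deposit 100 to brokerage): brokerage: 300 + 100 = 400. Balances: savings=300, brokerage=400
Event 2 (withdraw 200 from brokerage): brokerage: 400 - 200 = 200. Balances: savings=300, brokerage=200
Event 3 (transfer 250 brokerage -> savings): brokerage: 200 - 250 = -50, savings: 300 + 250 = 550. Balances: savings=550, brokerage=-50
Event 4 (transfer 100 brokerage -> savings): brokerage: -50 - 100 = -150, savings: 550 + 100 = 650. Balances: savings=650, brokerage=-150

Final balance of savings: 650

Answer: 650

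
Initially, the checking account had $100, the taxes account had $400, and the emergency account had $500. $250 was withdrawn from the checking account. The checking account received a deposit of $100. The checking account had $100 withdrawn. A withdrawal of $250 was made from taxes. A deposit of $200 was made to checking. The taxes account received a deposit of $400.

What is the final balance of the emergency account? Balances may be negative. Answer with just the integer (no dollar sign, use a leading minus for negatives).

Tracking account balances step by step:
Start: checking=100, taxes=400, emergency=500
Event 1 (withdraw 250 from checking): checking: 100 - 250 = -150. Balances: checking=-150, taxes=400, emergency=500
Event 2 (deposit 100 to checking): checking: -150 + 100 = -50. Balances: checking=-50, taxes=400, emergency=500
Event 3 (withdraw 100 from checking): checking: -50 - 100 = -150. Balances: checking=-150, taxes=400, emergency=500
Event 4 (withdraw 250 from taxes): taxes: 400 - 250 = 150. Balances: checking=-150, taxes=150, emergency=500
Event 5 (deposit 200 to checking): checking: -150 + 200 = 50. Balances: checking=50, taxes=150, emergency=500
Event 6 (deposit 400 to taxes): taxes: 150 + 400 = 550. Balances: checking=50, taxes=550, emergency=500

Final balance of emergency: 500

Answer: 500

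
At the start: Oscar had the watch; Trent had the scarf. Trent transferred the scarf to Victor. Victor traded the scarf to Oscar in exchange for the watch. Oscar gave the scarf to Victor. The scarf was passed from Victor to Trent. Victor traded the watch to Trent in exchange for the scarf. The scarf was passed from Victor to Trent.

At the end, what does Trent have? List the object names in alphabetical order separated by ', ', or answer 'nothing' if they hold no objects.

Tracking all object holders:
Start: watch:Oscar, scarf:Trent
Event 1 (give scarf: Trent -> Victor). State: watch:Oscar, scarf:Victor
Event 2 (swap scarf<->watch: now scarf:Oscar, watch:Victor). State: watch:Victor, scarf:Oscar
Event 3 (give scarf: Oscar -> Victor). State: watch:Victor, scarf:Victor
Event 4 (give scarf: Victor -> Trent). State: watch:Victor, scarf:Trent
Event 5 (swap watch<->scarf: now watch:Trent, scarf:Victor). State: watch:Trent, scarf:Victor
Event 6 (give scarf: Victor -> Trent). State: watch:Trent, scarf:Trent

Final state: watch:Trent, scarf:Trent
Trent holds: scarf, watch.

Answer: scarf, watch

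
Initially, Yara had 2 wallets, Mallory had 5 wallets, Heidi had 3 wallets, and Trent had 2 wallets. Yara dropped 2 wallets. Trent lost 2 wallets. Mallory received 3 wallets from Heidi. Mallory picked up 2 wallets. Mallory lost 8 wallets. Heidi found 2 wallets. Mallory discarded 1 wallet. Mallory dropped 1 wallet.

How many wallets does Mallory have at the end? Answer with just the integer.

Answer: 0

Derivation:
Tracking counts step by step:
Start: Yara=2, Mallory=5, Heidi=3, Trent=2
Event 1 (Yara -2): Yara: 2 -> 0. State: Yara=0, Mallory=5, Heidi=3, Trent=2
Event 2 (Trent -2): Trent: 2 -> 0. State: Yara=0, Mallory=5, Heidi=3, Trent=0
Event 3 (Heidi -> Mallory, 3): Heidi: 3 -> 0, Mallory: 5 -> 8. State: Yara=0, Mallory=8, Heidi=0, Trent=0
Event 4 (Mallory +2): Mallory: 8 -> 10. State: Yara=0, Mallory=10, Heidi=0, Trent=0
Event 5 (Mallory -8): Mallory: 10 -> 2. State: Yara=0, Mallory=2, Heidi=0, Trent=0
Event 6 (Heidi +2): Heidi: 0 -> 2. State: Yara=0, Mallory=2, Heidi=2, Trent=0
Event 7 (Mallory -1): Mallory: 2 -> 1. State: Yara=0, Mallory=1, Heidi=2, Trent=0
Event 8 (Mallory -1): Mallory: 1 -> 0. State: Yara=0, Mallory=0, Heidi=2, Trent=0

Mallory's final count: 0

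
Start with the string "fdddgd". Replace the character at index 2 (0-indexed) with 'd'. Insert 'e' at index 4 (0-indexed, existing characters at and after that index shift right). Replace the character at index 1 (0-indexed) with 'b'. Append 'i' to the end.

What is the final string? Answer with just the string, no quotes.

Applying each edit step by step:
Start: "fdddgd"
Op 1 (replace idx 2: 'd' -> 'd'): "fdddgd" -> "fdddgd"
Op 2 (insert 'e' at idx 4): "fdddgd" -> "fdddegd"
Op 3 (replace idx 1: 'd' -> 'b'): "fdddegd" -> "fbddegd"
Op 4 (append 'i'): "fbddegd" -> "fbddegdi"

Answer: fbddegdi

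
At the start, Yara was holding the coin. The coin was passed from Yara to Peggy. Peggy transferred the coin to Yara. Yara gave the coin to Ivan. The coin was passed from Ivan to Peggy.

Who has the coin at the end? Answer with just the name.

Answer: Peggy

Derivation:
Tracking the coin through each event:
Start: Yara has the coin.
After event 1: Peggy has the coin.
After event 2: Yara has the coin.
After event 3: Ivan has the coin.
After event 4: Peggy has the coin.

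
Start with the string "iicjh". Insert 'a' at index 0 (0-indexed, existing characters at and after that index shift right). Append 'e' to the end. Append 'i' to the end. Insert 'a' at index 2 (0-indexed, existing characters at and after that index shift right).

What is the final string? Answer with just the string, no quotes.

Applying each edit step by step:
Start: "iicjh"
Op 1 (insert 'a' at idx 0): "iicjh" -> "aiicjh"
Op 2 (append 'e'): "aiicjh" -> "aiicjhe"
Op 3 (append 'i'): "aiicjhe" -> "aiicjhei"
Op 4 (insert 'a' at idx 2): "aiicjhei" -> "aiaicjhei"

Answer: aiaicjhei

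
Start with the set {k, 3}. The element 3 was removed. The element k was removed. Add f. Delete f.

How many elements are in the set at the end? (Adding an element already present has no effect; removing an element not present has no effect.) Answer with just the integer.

Answer: 0

Derivation:
Tracking the set through each operation:
Start: {3, k}
Event 1 (remove 3): removed. Set: {k}
Event 2 (remove k): removed. Set: {}
Event 3 (add f): added. Set: {f}
Event 4 (remove f): removed. Set: {}

Final set: {} (size 0)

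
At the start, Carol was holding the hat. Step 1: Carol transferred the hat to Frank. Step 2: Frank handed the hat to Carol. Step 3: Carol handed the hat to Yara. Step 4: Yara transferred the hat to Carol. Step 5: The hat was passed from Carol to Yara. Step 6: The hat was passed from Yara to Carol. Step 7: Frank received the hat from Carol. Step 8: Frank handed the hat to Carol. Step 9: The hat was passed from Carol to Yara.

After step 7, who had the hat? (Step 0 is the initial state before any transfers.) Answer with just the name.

Answer: Frank

Derivation:
Tracking the hat holder through step 7:
After step 0 (start): Carol
After step 1: Frank
After step 2: Carol
After step 3: Yara
After step 4: Carol
After step 5: Yara
After step 6: Carol
After step 7: Frank

At step 7, the holder is Frank.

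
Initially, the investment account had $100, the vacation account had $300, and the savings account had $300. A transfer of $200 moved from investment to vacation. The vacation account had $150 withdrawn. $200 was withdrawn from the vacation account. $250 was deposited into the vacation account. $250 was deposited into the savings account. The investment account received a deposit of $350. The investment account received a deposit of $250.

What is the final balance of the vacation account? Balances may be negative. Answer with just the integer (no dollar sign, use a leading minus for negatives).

Tracking account balances step by step:
Start: investment=100, vacation=300, savings=300
Event 1 (transfer 200 investment -> vacation): investment: 100 - 200 = -100, vacation: 300 + 200 = 500. Balances: investment=-100, vacation=500, savings=300
Event 2 (withdraw 150 from vacation): vacation: 500 - 150 = 350. Balances: investment=-100, vacation=350, savings=300
Event 3 (withdraw 200 from vacation): vacation: 350 - 200 = 150. Balances: investment=-100, vacation=150, savings=300
Event 4 (deposit 250 to vacation): vacation: 150 + 250 = 400. Balances: investment=-100, vacation=400, savings=300
Event 5 (deposit 250 to savings): savings: 300 + 250 = 550. Balances: investment=-100, vacation=400, savings=550
Event 6 (deposit 350 to investment): investment: -100 + 350 = 250. Balances: investment=250, vacation=400, savings=550
Event 7 (deposit 250 to investment): investment: 250 + 250 = 500. Balances: investment=500, vacation=400, savings=550

Final balance of vacation: 400

Answer: 400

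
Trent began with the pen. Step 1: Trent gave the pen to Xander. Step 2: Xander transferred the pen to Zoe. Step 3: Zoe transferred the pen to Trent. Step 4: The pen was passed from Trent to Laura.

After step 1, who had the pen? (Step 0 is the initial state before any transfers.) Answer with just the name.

Tracking the pen holder through step 1:
After step 0 (start): Trent
After step 1: Xander

At step 1, the holder is Xander.

Answer: Xander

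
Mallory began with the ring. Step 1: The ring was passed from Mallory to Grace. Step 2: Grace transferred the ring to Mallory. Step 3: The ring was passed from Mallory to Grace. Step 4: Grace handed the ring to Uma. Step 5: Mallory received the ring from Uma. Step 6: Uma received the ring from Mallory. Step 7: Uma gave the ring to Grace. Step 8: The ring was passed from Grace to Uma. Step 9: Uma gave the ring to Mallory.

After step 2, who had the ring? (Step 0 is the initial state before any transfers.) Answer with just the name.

Tracking the ring holder through step 2:
After step 0 (start): Mallory
After step 1: Grace
After step 2: Mallory

At step 2, the holder is Mallory.

Answer: Mallory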